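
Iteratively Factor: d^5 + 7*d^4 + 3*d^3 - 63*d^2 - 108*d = (d + 4)*(d^4 + 3*d^3 - 9*d^2 - 27*d) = d*(d + 4)*(d^3 + 3*d^2 - 9*d - 27) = d*(d - 3)*(d + 4)*(d^2 + 6*d + 9) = d*(d - 3)*(d + 3)*(d + 4)*(d + 3)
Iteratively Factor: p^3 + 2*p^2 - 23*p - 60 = (p - 5)*(p^2 + 7*p + 12) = (p - 5)*(p + 4)*(p + 3)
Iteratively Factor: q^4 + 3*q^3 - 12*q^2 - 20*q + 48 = (q - 2)*(q^3 + 5*q^2 - 2*q - 24) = (q - 2)^2*(q^2 + 7*q + 12) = (q - 2)^2*(q + 3)*(q + 4)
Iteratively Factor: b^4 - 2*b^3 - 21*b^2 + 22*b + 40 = (b + 1)*(b^3 - 3*b^2 - 18*b + 40) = (b - 5)*(b + 1)*(b^2 + 2*b - 8) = (b - 5)*(b + 1)*(b + 4)*(b - 2)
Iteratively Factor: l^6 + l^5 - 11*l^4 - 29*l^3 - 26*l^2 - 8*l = (l + 1)*(l^5 - 11*l^3 - 18*l^2 - 8*l) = (l + 1)*(l + 2)*(l^4 - 2*l^3 - 7*l^2 - 4*l) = (l - 4)*(l + 1)*(l + 2)*(l^3 + 2*l^2 + l) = l*(l - 4)*(l + 1)*(l + 2)*(l^2 + 2*l + 1) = l*(l - 4)*(l + 1)^2*(l + 2)*(l + 1)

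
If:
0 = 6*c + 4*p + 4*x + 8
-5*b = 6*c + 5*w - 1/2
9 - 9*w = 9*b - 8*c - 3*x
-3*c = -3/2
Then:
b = -w - 1/2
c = 1/2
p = 37/12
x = -35/6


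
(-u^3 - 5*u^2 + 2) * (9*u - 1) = -9*u^4 - 44*u^3 + 5*u^2 + 18*u - 2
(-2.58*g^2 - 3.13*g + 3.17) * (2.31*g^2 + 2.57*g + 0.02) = -5.9598*g^4 - 13.8609*g^3 - 0.772999999999998*g^2 + 8.0843*g + 0.0634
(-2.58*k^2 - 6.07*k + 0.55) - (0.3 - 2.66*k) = -2.58*k^2 - 3.41*k + 0.25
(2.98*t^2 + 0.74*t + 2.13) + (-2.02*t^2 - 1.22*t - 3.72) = 0.96*t^2 - 0.48*t - 1.59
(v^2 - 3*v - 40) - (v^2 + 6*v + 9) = -9*v - 49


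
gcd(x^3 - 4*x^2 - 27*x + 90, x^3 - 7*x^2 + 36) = x^2 - 9*x + 18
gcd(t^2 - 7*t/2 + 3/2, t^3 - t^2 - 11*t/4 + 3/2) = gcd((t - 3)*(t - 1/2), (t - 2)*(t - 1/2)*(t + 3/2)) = t - 1/2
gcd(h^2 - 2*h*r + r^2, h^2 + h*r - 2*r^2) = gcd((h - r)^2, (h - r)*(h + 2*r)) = -h + r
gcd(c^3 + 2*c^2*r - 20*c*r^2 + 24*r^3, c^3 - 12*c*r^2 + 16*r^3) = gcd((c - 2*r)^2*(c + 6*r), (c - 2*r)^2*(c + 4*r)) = c^2 - 4*c*r + 4*r^2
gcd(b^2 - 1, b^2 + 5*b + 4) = b + 1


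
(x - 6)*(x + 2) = x^2 - 4*x - 12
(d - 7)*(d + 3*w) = d^2 + 3*d*w - 7*d - 21*w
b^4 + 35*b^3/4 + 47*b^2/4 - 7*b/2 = b*(b - 1/4)*(b + 2)*(b + 7)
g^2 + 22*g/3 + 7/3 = (g + 1/3)*(g + 7)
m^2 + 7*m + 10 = (m + 2)*(m + 5)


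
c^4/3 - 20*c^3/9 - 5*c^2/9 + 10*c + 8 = (c/3 + 1/3)*(c - 6)*(c - 3)*(c + 4/3)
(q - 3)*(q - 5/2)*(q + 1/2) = q^3 - 5*q^2 + 19*q/4 + 15/4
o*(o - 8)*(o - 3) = o^3 - 11*o^2 + 24*o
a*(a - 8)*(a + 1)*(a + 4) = a^4 - 3*a^3 - 36*a^2 - 32*a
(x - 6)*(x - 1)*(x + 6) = x^3 - x^2 - 36*x + 36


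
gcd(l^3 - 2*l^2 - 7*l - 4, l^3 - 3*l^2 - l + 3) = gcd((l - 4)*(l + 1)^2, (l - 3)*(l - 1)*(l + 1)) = l + 1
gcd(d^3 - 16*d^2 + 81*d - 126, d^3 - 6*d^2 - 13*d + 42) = d - 7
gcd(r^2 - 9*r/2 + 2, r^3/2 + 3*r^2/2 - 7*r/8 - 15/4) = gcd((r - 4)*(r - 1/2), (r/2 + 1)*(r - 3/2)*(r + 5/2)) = 1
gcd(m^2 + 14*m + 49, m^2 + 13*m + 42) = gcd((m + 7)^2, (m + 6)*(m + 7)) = m + 7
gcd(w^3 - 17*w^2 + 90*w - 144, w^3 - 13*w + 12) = w - 3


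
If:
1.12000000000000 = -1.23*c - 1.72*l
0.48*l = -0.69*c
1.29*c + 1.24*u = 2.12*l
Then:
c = 0.90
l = -1.30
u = -3.15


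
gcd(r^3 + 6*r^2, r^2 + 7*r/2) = r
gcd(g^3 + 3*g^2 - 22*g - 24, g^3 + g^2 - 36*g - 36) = g^2 + 7*g + 6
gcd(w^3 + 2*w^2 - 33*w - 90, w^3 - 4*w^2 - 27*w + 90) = w^2 - w - 30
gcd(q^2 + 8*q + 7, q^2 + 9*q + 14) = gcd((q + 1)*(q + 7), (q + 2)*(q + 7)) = q + 7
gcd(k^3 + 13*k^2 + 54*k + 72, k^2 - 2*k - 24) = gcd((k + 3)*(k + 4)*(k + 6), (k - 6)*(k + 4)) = k + 4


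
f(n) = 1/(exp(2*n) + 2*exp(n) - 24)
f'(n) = (-2*exp(2*n) - 2*exp(n))/(exp(2*n) + 2*exp(n) - 24)^2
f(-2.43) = -0.04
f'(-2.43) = -0.00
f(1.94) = 0.03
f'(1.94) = -0.08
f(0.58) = -0.06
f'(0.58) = -0.03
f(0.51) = -0.06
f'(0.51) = -0.03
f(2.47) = 0.01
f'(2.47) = -0.02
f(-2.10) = -0.04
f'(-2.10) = -0.00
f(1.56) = 0.12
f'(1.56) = -0.82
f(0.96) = -0.08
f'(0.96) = -0.13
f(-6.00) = -0.04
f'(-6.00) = 0.00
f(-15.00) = -0.04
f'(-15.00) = 0.00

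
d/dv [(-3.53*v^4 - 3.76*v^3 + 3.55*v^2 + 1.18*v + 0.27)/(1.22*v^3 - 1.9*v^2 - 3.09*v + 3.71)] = (-4.3066*v^6 + 13.414*v^5 + 35.5361*v^4 - 32.0276*v^3 - 51.5645*v^2 + 27.367*v + 5.2121)/(1.4884*v^6 - 4.636*v^5 - 3.9296*v^4 + 20.7944*v^3 - 4.5499*v^2 - 22.9278*v + 13.7641)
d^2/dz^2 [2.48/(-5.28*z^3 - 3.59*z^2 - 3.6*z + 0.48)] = ((78.5664*z + 17.8064)*(5.28*z^3 + 3.59*z^2 + 3.6*z - 0.48) - 2.48*(15.84*z^2 + 7.18*z + 3.6)*(31.68*z^2 + 14.36*z + 7.2))/(5.28*z^3 + 3.59*z^2 + 3.6*z - 0.48)^3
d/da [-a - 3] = -1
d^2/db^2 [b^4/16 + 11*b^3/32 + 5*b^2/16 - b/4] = 3*b^2/4 + 33*b/16 + 5/8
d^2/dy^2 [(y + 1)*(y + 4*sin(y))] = -4*(y + 1)*sin(y) + 8*cos(y) + 2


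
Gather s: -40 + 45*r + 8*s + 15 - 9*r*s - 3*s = 45*r + s*(5 - 9*r) - 25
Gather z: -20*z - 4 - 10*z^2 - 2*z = -10*z^2 - 22*z - 4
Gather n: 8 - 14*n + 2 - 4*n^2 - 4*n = -4*n^2 - 18*n + 10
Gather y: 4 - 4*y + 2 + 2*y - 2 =4 - 2*y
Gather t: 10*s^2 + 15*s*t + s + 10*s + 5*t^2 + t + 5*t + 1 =10*s^2 + 11*s + 5*t^2 + t*(15*s + 6) + 1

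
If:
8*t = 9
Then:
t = 9/8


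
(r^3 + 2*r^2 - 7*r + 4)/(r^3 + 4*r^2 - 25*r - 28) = (r^3 + 2*r^2 - 7*r + 4)/(r^3 + 4*r^2 - 25*r - 28)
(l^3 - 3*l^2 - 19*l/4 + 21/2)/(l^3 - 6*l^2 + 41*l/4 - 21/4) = (l + 2)/(l - 1)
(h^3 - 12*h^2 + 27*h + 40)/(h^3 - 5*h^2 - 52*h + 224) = (h^2 - 4*h - 5)/(h^2 + 3*h - 28)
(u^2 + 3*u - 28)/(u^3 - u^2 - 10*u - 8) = (u + 7)/(u^2 + 3*u + 2)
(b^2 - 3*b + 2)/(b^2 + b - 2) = (b - 2)/(b + 2)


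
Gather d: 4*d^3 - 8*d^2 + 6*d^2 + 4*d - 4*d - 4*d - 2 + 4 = 4*d^3 - 2*d^2 - 4*d + 2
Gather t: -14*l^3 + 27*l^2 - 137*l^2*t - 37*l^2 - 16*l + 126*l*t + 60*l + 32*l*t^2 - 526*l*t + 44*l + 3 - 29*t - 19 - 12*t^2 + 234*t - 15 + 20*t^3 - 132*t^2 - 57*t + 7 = -14*l^3 - 10*l^2 + 88*l + 20*t^3 + t^2*(32*l - 144) + t*(-137*l^2 - 400*l + 148) - 24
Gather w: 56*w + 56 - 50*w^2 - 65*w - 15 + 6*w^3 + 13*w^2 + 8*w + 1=6*w^3 - 37*w^2 - w + 42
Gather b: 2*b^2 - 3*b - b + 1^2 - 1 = 2*b^2 - 4*b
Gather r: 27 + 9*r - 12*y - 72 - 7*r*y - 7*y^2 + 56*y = r*(9 - 7*y) - 7*y^2 + 44*y - 45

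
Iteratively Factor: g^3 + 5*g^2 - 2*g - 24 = (g + 4)*(g^2 + g - 6) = (g + 3)*(g + 4)*(g - 2)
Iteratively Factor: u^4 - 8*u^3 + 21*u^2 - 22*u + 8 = (u - 1)*(u^3 - 7*u^2 + 14*u - 8) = (u - 4)*(u - 1)*(u^2 - 3*u + 2) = (u - 4)*(u - 2)*(u - 1)*(u - 1)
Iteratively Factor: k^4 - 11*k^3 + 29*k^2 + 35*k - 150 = (k - 5)*(k^3 - 6*k^2 - k + 30) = (k - 5)*(k + 2)*(k^2 - 8*k + 15) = (k - 5)^2*(k + 2)*(k - 3)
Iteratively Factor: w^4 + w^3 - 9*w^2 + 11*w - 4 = (w - 1)*(w^3 + 2*w^2 - 7*w + 4) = (w - 1)*(w + 4)*(w^2 - 2*w + 1) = (w - 1)^2*(w + 4)*(w - 1)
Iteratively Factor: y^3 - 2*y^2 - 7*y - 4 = (y + 1)*(y^2 - 3*y - 4) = (y - 4)*(y + 1)*(y + 1)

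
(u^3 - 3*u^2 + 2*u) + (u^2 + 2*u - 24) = u^3 - 2*u^2 + 4*u - 24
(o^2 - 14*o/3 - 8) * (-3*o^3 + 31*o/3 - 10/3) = -3*o^5 + 14*o^4 + 103*o^3/3 - 464*o^2/9 - 604*o/9 + 80/3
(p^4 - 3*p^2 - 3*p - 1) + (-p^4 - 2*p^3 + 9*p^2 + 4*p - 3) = -2*p^3 + 6*p^2 + p - 4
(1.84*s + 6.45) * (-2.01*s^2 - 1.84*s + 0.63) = -3.6984*s^3 - 16.3501*s^2 - 10.7088*s + 4.0635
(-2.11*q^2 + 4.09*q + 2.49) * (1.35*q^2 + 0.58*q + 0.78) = -2.8485*q^4 + 4.2977*q^3 + 4.0879*q^2 + 4.6344*q + 1.9422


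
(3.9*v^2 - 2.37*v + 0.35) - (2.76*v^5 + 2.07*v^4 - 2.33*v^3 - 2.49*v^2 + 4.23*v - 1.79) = -2.76*v^5 - 2.07*v^4 + 2.33*v^3 + 6.39*v^2 - 6.6*v + 2.14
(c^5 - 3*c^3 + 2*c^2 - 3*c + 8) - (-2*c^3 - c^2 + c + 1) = c^5 - c^3 + 3*c^2 - 4*c + 7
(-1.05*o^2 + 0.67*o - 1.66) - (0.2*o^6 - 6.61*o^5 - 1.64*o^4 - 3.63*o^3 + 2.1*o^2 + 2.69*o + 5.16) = -0.2*o^6 + 6.61*o^5 + 1.64*o^4 + 3.63*o^3 - 3.15*o^2 - 2.02*o - 6.82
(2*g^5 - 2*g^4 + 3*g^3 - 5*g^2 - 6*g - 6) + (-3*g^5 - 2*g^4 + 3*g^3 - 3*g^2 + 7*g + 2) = -g^5 - 4*g^4 + 6*g^3 - 8*g^2 + g - 4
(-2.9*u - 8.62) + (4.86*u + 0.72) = 1.96*u - 7.9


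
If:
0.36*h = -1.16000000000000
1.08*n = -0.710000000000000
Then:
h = -3.22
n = -0.66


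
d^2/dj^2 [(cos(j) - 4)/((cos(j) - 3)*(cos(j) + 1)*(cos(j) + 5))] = (-134*(1 - cos(j)^2)^2 - 30*sin(j)^6 - 4*cos(j)^7 - 3*cos(j)^6 + 77*cos(j)^5 - 346*cos(j)^3 + 1509*cos(j)^2 - 159*cos(j) - 1938)/((cos(j) - 3)^3*(cos(j) + 1)^3*(cos(j) + 5)^3)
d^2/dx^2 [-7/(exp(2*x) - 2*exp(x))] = 14*(-4*(1 - exp(x))^2 + (exp(x) - 2)*(2*exp(x) - 1))*exp(-x)/(exp(x) - 2)^3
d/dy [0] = 0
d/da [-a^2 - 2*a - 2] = -2*a - 2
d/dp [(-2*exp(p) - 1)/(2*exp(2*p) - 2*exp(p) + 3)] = 4*(exp(2*p) + exp(p) - 2)*exp(p)/(4*exp(4*p) - 8*exp(3*p) + 16*exp(2*p) - 12*exp(p) + 9)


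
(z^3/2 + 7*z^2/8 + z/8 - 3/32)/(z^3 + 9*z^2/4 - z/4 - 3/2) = (16*z^3 + 28*z^2 + 4*z - 3)/(8*(4*z^3 + 9*z^2 - z - 6))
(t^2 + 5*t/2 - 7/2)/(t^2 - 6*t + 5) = (t + 7/2)/(t - 5)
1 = 1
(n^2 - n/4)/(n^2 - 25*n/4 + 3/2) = n/(n - 6)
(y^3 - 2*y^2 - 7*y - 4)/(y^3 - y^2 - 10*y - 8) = (y + 1)/(y + 2)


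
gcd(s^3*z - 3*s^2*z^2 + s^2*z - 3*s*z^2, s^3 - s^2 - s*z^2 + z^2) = 1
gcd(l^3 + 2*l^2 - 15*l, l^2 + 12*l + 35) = l + 5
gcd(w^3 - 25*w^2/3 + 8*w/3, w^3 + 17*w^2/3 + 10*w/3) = w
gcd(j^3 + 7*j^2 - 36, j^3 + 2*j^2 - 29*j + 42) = j - 2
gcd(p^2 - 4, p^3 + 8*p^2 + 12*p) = p + 2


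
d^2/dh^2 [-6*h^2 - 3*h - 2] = -12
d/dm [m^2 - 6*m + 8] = 2*m - 6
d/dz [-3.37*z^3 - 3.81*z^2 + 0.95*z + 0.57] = -10.11*z^2 - 7.62*z + 0.95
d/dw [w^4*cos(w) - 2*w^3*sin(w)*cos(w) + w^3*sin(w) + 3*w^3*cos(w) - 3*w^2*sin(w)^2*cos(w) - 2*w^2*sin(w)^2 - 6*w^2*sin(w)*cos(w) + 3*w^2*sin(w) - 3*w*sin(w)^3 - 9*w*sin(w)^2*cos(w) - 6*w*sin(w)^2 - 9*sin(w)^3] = -w^4*sin(w) + 4*w^3*sin(w)^2 - 3*w^3*sin(w) + 5*w^3*cos(w) - 2*w^3 + 9*w^2*sin(w)^3 + 12*w^2*sin(w)^2 - 10*w^2*sin(w)*cos(w) - 3*w^2*sin(w) + 12*w^2*cos(w) - 6*w^2 + 27*w*sin(w)^3 - 15*w*sin(w)^2*cos(w) - 4*w*sin(w)^2 - 24*w*sin(w)*cos(w) - 12*w*sin(w) - 3*sin(w)^3 - 36*sin(w)^2*cos(w) - 6*sin(w)^2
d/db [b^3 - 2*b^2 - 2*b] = 3*b^2 - 4*b - 2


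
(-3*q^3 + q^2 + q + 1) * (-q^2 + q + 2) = 3*q^5 - 4*q^4 - 6*q^3 + 2*q^2 + 3*q + 2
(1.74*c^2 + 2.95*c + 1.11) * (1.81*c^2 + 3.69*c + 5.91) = 3.1494*c^4 + 11.7601*c^3 + 23.178*c^2 + 21.5304*c + 6.5601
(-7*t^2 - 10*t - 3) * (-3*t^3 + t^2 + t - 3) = 21*t^5 + 23*t^4 - 8*t^3 + 8*t^2 + 27*t + 9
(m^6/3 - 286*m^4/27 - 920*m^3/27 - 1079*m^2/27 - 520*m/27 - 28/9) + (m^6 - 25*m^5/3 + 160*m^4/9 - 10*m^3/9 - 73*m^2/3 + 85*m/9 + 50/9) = 4*m^6/3 - 25*m^5/3 + 194*m^4/27 - 950*m^3/27 - 1736*m^2/27 - 265*m/27 + 22/9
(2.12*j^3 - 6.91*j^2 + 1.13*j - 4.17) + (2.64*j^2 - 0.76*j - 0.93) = 2.12*j^3 - 4.27*j^2 + 0.37*j - 5.1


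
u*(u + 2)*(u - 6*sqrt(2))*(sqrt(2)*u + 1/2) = sqrt(2)*u^4 - 23*u^3/2 + 2*sqrt(2)*u^3 - 23*u^2 - 3*sqrt(2)*u^2 - 6*sqrt(2)*u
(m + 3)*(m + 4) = m^2 + 7*m + 12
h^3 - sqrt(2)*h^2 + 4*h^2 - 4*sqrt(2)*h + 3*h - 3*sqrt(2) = (h + 1)*(h + 3)*(h - sqrt(2))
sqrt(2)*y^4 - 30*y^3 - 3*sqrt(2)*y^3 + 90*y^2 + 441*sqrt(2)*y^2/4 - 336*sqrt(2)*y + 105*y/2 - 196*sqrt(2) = (y - 7/2)*(y - 8*sqrt(2))*(y - 7*sqrt(2))*(sqrt(2)*y + sqrt(2)/2)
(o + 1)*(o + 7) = o^2 + 8*o + 7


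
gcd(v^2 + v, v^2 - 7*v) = v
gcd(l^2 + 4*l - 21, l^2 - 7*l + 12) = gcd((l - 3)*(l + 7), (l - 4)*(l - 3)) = l - 3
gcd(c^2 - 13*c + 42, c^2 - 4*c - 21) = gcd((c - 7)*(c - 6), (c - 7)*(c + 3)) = c - 7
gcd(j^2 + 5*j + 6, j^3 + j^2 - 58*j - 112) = j + 2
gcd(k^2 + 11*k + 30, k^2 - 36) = k + 6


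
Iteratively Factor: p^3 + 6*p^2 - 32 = (p + 4)*(p^2 + 2*p - 8) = (p + 4)^2*(p - 2)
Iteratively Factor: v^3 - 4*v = (v - 2)*(v^2 + 2*v) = (v - 2)*(v + 2)*(v)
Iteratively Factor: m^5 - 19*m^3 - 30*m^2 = (m)*(m^4 - 19*m^2 - 30*m) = m*(m - 5)*(m^3 + 5*m^2 + 6*m) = m^2*(m - 5)*(m^2 + 5*m + 6) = m^2*(m - 5)*(m + 3)*(m + 2)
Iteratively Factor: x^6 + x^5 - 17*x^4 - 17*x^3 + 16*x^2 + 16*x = (x)*(x^5 + x^4 - 17*x^3 - 17*x^2 + 16*x + 16) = x*(x + 1)*(x^4 - 17*x^2 + 16) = x*(x + 1)^2*(x^3 - x^2 - 16*x + 16) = x*(x - 4)*(x + 1)^2*(x^2 + 3*x - 4) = x*(x - 4)*(x + 1)^2*(x + 4)*(x - 1)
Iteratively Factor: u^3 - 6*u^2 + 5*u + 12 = (u + 1)*(u^2 - 7*u + 12) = (u - 3)*(u + 1)*(u - 4)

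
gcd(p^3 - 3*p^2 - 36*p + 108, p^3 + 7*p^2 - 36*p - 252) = p^2 - 36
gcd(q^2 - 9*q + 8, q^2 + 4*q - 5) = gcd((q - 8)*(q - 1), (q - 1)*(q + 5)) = q - 1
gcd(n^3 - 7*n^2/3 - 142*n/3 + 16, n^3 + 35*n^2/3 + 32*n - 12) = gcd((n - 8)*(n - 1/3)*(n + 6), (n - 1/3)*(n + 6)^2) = n^2 + 17*n/3 - 2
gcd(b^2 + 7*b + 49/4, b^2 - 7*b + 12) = 1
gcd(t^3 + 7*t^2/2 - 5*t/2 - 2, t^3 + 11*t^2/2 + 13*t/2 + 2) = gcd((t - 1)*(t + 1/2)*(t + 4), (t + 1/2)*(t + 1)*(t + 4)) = t^2 + 9*t/2 + 2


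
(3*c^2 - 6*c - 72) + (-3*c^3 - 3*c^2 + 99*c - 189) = -3*c^3 + 93*c - 261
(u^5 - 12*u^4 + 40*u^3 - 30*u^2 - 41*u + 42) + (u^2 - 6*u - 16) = u^5 - 12*u^4 + 40*u^3 - 29*u^2 - 47*u + 26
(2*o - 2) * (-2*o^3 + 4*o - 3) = -4*o^4 + 4*o^3 + 8*o^2 - 14*o + 6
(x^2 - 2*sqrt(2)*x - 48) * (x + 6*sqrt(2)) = x^3 + 4*sqrt(2)*x^2 - 72*x - 288*sqrt(2)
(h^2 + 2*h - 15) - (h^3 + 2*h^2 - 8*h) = -h^3 - h^2 + 10*h - 15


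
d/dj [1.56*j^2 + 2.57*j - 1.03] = 3.12*j + 2.57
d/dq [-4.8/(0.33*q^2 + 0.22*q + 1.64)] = (3.168*q + 1.056)/(0.33*q^2 + 0.22*q + 1.64)^2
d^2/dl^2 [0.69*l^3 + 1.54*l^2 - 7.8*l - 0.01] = 4.14*l + 3.08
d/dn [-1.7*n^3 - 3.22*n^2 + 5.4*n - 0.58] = -5.1*n^2 - 6.44*n + 5.4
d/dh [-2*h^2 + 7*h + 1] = 7 - 4*h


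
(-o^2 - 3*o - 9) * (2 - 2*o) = 2*o^3 + 4*o^2 + 12*o - 18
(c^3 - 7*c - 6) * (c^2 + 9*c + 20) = c^5 + 9*c^4 + 13*c^3 - 69*c^2 - 194*c - 120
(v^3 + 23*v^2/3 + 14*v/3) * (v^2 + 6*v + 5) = v^5 + 41*v^4/3 + 167*v^3/3 + 199*v^2/3 + 70*v/3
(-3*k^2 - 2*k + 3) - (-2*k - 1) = 4 - 3*k^2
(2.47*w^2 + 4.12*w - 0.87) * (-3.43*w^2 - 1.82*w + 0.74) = -8.4721*w^4 - 18.627*w^3 - 2.6865*w^2 + 4.6322*w - 0.6438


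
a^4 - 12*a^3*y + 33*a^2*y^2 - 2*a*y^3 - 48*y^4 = (a - 8*y)*(a - 3*y)*(a - 2*y)*(a + y)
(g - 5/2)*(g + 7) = g^2 + 9*g/2 - 35/2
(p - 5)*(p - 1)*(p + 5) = p^3 - p^2 - 25*p + 25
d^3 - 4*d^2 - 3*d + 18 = (d - 3)^2*(d + 2)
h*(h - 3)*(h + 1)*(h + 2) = h^4 - 7*h^2 - 6*h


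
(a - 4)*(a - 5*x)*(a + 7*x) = a^3 + 2*a^2*x - 4*a^2 - 35*a*x^2 - 8*a*x + 140*x^2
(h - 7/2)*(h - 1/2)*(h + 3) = h^3 - h^2 - 41*h/4 + 21/4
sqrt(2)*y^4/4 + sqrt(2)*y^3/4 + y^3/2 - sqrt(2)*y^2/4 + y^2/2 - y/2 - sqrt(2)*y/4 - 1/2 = (y/2 + 1/2)*(y - 1)*(y + 1)*(sqrt(2)*y/2 + 1)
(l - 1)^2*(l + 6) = l^3 + 4*l^2 - 11*l + 6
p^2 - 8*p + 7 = (p - 7)*(p - 1)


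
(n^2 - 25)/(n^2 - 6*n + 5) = (n + 5)/(n - 1)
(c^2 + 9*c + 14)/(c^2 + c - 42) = (c + 2)/(c - 6)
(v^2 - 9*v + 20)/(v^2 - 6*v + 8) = (v - 5)/(v - 2)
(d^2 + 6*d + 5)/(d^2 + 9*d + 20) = (d + 1)/(d + 4)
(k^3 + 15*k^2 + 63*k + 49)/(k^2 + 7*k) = k + 8 + 7/k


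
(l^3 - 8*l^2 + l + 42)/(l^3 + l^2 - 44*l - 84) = (l - 3)/(l + 6)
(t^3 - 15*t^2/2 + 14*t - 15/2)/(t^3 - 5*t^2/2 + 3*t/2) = (t - 5)/t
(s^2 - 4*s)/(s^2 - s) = (s - 4)/(s - 1)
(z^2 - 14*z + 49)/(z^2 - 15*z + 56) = (z - 7)/(z - 8)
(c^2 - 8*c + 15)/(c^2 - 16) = (c^2 - 8*c + 15)/(c^2 - 16)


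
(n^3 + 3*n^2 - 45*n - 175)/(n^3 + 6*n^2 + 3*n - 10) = (n^2 - 2*n - 35)/(n^2 + n - 2)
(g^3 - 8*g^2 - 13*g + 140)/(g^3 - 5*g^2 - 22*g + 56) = (g - 5)/(g - 2)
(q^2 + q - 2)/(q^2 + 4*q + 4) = (q - 1)/(q + 2)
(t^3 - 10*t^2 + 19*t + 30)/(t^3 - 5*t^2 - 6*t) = (t - 5)/t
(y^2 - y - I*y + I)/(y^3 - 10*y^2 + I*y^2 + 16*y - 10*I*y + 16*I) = (y^2 + y*(-1 - I) + I)/(y^3 + y^2*(-10 + I) + y*(16 - 10*I) + 16*I)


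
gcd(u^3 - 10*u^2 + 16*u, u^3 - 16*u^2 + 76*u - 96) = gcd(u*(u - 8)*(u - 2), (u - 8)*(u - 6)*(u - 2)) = u^2 - 10*u + 16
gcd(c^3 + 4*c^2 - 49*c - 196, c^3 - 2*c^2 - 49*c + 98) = c^2 - 49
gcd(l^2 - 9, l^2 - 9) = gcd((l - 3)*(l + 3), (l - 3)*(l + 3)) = l^2 - 9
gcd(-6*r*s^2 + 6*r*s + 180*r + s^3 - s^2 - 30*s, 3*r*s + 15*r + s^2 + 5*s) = s + 5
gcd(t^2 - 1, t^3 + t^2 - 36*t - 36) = t + 1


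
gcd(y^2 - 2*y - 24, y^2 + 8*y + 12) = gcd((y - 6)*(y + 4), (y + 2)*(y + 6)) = 1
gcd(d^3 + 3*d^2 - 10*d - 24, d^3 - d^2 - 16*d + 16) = d + 4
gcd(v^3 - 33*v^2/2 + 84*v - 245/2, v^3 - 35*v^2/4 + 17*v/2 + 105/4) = v - 7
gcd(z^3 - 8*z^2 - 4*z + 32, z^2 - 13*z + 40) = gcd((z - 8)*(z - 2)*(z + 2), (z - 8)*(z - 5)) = z - 8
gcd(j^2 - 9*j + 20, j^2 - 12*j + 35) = j - 5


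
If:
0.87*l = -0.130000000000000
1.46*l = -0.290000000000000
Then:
No Solution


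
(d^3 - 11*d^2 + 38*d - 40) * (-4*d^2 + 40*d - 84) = -4*d^5 + 84*d^4 - 676*d^3 + 2604*d^2 - 4792*d + 3360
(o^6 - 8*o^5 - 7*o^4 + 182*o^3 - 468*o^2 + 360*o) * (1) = o^6 - 8*o^5 - 7*o^4 + 182*o^3 - 468*o^2 + 360*o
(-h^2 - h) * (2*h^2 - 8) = -2*h^4 - 2*h^3 + 8*h^2 + 8*h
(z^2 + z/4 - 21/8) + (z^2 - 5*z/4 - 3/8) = 2*z^2 - z - 3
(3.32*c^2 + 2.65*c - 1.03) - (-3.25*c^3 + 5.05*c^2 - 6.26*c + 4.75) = 3.25*c^3 - 1.73*c^2 + 8.91*c - 5.78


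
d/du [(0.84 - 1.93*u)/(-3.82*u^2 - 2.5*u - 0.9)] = (-7.3726*u^2 + 6.4176*u + 3.837)/(14.5924*u^4 + 19.1*u^3 + 13.126*u^2 + 4.5*u + 0.81)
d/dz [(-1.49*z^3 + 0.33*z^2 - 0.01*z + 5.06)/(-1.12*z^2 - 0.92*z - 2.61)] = (1.6688*z^4 + 2.7416*z^3 + 11.3519*z^2 + 9.6118*z + 4.6813)/(1.2544*z^4 + 2.0608*z^3 + 6.6928*z^2 + 4.8024*z + 6.8121)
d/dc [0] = 0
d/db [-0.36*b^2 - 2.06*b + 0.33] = -0.72*b - 2.06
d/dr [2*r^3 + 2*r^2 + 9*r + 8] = 6*r^2 + 4*r + 9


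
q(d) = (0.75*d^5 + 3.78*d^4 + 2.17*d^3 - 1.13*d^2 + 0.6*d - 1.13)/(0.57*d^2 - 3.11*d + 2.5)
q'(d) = (3.11 - 1.14*d)*(0.75*d^5 + 3.78*d^4 + 2.17*d^3 - 1.13*d^2 + 0.6*d - 1.13)/(0.57*d^2 - 3.11*d + 2.5)^2 + (3.75*d^4 + 15.12*d^3 + 6.51*d^2 - 2.26*d + 0.6)/(0.57*d^2 - 3.11*d + 2.5) = (1.2825*d^6 - 5.0208*d^5 - 24.6555*d^4 + 24.3026*d^3 + 19.4473*d^2 - 4.3618*d - 2.0143)/(0.3249*d^4 - 3.5454*d^3 + 12.5221*d^2 - 15.55*d + 6.25)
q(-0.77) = -0.41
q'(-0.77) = -0.19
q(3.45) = -677.25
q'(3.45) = -1231.64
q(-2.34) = 1.88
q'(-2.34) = -2.24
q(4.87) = 5047.75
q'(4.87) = -9537.82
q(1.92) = -59.97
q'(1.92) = -89.78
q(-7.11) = -90.03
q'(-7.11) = 65.22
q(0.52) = -0.50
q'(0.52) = 2.26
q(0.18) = -0.53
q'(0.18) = -0.54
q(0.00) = -0.45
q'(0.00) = -0.32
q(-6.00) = -34.72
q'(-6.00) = 35.92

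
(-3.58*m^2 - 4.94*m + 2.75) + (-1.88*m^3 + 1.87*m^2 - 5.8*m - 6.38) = -1.88*m^3 - 1.71*m^2 - 10.74*m - 3.63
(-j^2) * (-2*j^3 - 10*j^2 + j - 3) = 2*j^5 + 10*j^4 - j^3 + 3*j^2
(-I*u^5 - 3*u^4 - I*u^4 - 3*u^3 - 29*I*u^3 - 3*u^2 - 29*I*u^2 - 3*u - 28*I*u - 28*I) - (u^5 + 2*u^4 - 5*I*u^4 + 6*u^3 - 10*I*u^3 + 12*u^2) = -u^5 - I*u^5 - 5*u^4 + 4*I*u^4 - 9*u^3 - 19*I*u^3 - 15*u^2 - 29*I*u^2 - 3*u - 28*I*u - 28*I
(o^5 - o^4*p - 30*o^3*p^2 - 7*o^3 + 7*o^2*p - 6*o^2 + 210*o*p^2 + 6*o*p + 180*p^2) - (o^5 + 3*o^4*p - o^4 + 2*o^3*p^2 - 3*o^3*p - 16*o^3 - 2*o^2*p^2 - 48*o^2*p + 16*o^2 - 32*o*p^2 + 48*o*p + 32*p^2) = -4*o^4*p + o^4 - 32*o^3*p^2 + 3*o^3*p + 9*o^3 + 2*o^2*p^2 + 55*o^2*p - 22*o^2 + 242*o*p^2 - 42*o*p + 148*p^2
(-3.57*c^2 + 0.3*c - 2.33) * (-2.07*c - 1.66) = 7.3899*c^3 + 5.3052*c^2 + 4.3251*c + 3.8678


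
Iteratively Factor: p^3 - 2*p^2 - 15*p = (p + 3)*(p^2 - 5*p) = p*(p + 3)*(p - 5)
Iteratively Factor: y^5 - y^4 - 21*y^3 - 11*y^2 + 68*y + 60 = (y + 1)*(y^4 - 2*y^3 - 19*y^2 + 8*y + 60) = (y - 2)*(y + 1)*(y^3 - 19*y - 30) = (y - 2)*(y + 1)*(y + 2)*(y^2 - 2*y - 15) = (y - 2)*(y + 1)*(y + 2)*(y + 3)*(y - 5)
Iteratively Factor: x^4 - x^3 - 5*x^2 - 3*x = (x + 1)*(x^3 - 2*x^2 - 3*x) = (x + 1)^2*(x^2 - 3*x) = x*(x + 1)^2*(x - 3)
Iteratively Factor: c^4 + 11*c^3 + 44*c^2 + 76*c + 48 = (c + 2)*(c^3 + 9*c^2 + 26*c + 24) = (c + 2)^2*(c^2 + 7*c + 12) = (c + 2)^2*(c + 4)*(c + 3)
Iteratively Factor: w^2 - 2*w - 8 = (w - 4)*(w + 2)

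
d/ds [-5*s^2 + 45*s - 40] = 45 - 10*s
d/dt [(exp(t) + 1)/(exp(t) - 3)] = -4*exp(t)/(exp(t) - 3)^2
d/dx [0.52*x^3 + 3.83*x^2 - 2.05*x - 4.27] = 1.56*x^2 + 7.66*x - 2.05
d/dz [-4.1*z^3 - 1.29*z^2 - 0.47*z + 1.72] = -12.3*z^2 - 2.58*z - 0.47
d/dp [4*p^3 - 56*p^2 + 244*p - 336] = 12*p^2 - 112*p + 244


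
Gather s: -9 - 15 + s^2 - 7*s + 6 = s^2 - 7*s - 18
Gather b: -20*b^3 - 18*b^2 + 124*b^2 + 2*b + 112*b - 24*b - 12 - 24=-20*b^3 + 106*b^2 + 90*b - 36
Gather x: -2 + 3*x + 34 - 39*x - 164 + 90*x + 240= 54*x + 108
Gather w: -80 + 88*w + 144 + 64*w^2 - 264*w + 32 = 64*w^2 - 176*w + 96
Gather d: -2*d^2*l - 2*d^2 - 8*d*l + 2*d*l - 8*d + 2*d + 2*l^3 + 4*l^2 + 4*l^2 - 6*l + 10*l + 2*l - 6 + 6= d^2*(-2*l - 2) + d*(-6*l - 6) + 2*l^3 + 8*l^2 + 6*l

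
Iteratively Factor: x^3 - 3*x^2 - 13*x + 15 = (x - 1)*(x^2 - 2*x - 15) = (x - 5)*(x - 1)*(x + 3)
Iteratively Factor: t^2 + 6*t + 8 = (t + 2)*(t + 4)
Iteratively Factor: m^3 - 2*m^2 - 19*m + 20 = (m - 5)*(m^2 + 3*m - 4) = (m - 5)*(m - 1)*(m + 4)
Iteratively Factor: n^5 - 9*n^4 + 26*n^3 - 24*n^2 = (n)*(n^4 - 9*n^3 + 26*n^2 - 24*n) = n*(n - 3)*(n^3 - 6*n^2 + 8*n) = n*(n - 4)*(n - 3)*(n^2 - 2*n) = n^2*(n - 4)*(n - 3)*(n - 2)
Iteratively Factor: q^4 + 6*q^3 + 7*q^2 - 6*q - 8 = (q - 1)*(q^3 + 7*q^2 + 14*q + 8) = (q - 1)*(q + 1)*(q^2 + 6*q + 8) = (q - 1)*(q + 1)*(q + 2)*(q + 4)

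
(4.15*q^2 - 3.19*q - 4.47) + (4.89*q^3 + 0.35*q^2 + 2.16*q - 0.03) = 4.89*q^3 + 4.5*q^2 - 1.03*q - 4.5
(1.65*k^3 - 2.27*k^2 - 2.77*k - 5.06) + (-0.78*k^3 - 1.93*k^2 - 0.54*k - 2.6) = 0.87*k^3 - 4.2*k^2 - 3.31*k - 7.66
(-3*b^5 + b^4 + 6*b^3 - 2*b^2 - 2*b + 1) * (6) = -18*b^5 + 6*b^4 + 36*b^3 - 12*b^2 - 12*b + 6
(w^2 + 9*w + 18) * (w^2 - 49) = w^4 + 9*w^3 - 31*w^2 - 441*w - 882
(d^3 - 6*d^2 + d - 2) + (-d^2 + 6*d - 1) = d^3 - 7*d^2 + 7*d - 3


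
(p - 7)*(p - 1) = p^2 - 8*p + 7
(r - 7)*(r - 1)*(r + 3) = r^3 - 5*r^2 - 17*r + 21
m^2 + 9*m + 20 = (m + 4)*(m + 5)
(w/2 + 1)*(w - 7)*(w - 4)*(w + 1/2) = w^4/2 - 17*w^3/4 + 3*w^2/4 + 59*w/2 + 14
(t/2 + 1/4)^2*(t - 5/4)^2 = t^4/4 - 3*t^3/8 - 11*t^2/64 + 15*t/64 + 25/256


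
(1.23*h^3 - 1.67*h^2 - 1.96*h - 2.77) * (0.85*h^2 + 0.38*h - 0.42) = 1.0455*h^5 - 0.9521*h^4 - 2.8172*h^3 - 2.3979*h^2 - 0.2294*h + 1.1634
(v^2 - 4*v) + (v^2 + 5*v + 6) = 2*v^2 + v + 6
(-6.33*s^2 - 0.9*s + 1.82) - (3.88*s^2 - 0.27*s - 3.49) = -10.21*s^2 - 0.63*s + 5.31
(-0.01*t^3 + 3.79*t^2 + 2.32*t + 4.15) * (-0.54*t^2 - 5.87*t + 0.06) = 0.0054*t^5 - 1.9879*t^4 - 23.5007*t^3 - 15.632*t^2 - 24.2213*t + 0.249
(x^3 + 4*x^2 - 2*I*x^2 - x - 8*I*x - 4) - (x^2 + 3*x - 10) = x^3 + 3*x^2 - 2*I*x^2 - 4*x - 8*I*x + 6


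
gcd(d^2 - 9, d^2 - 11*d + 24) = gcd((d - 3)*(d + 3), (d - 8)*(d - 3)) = d - 3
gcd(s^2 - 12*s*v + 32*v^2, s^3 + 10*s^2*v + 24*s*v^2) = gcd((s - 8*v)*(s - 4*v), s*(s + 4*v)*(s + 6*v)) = 1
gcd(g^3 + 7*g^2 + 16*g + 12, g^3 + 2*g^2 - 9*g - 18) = g^2 + 5*g + 6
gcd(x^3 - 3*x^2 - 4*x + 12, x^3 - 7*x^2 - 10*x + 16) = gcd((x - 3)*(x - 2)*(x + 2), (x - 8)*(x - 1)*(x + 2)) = x + 2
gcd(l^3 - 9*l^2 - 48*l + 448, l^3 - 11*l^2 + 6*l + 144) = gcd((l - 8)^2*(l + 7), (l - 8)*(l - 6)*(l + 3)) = l - 8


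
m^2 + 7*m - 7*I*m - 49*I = (m + 7)*(m - 7*I)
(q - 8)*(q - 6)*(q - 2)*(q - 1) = q^4 - 17*q^3 + 92*q^2 - 172*q + 96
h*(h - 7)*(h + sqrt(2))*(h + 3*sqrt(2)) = h^4 - 7*h^3 + 4*sqrt(2)*h^3 - 28*sqrt(2)*h^2 + 6*h^2 - 42*h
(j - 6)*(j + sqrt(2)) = j^2 - 6*j + sqrt(2)*j - 6*sqrt(2)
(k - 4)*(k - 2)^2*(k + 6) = k^4 - 2*k^3 - 28*k^2 + 104*k - 96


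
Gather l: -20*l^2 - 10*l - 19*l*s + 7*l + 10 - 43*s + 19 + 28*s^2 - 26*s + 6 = -20*l^2 + l*(-19*s - 3) + 28*s^2 - 69*s + 35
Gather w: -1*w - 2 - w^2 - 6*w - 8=-w^2 - 7*w - 10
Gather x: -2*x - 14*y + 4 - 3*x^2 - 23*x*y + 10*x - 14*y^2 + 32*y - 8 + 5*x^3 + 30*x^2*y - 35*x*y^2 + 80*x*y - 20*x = 5*x^3 + x^2*(30*y - 3) + x*(-35*y^2 + 57*y - 12) - 14*y^2 + 18*y - 4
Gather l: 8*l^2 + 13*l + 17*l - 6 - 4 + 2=8*l^2 + 30*l - 8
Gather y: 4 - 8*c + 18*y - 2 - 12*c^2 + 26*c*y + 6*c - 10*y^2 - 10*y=-12*c^2 - 2*c - 10*y^2 + y*(26*c + 8) + 2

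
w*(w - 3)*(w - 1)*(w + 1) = w^4 - 3*w^3 - w^2 + 3*w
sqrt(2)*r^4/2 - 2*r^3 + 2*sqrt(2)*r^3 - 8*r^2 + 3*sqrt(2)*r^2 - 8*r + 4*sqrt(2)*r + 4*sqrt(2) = (r + 2)*(r - sqrt(2))^2*(sqrt(2)*r/2 + sqrt(2))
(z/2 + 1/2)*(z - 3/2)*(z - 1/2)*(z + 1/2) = z^4/2 - z^3/4 - 7*z^2/8 + z/16 + 3/16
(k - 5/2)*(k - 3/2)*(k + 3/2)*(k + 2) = k^4 - k^3/2 - 29*k^2/4 + 9*k/8 + 45/4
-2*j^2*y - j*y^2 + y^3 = y*(-2*j + y)*(j + y)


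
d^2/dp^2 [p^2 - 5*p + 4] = 2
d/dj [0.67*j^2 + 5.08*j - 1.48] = 1.34*j + 5.08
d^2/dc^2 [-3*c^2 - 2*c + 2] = -6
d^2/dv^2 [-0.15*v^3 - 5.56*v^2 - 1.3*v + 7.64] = -0.9*v - 11.12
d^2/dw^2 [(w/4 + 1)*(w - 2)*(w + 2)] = 3*w/2 + 2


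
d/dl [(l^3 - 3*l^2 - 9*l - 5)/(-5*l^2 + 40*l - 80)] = (-l^3 + 12*l^2 - 33*l - 46)/(5*(l^3 - 12*l^2 + 48*l - 64))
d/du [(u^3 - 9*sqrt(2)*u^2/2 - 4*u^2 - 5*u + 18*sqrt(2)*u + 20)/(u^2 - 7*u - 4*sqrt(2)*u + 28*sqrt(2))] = (u^4 - 14*u^3 - 8*sqrt(2)*u^3 + 69*u^2 + 227*sqrt(2)*u^2/2 - 544*u - 224*sqrt(2)*u - 60*sqrt(2) + 1148)/(u^4 - 14*u^3 - 8*sqrt(2)*u^3 + 81*u^2 + 112*sqrt(2)*u^2 - 392*sqrt(2)*u - 448*u + 1568)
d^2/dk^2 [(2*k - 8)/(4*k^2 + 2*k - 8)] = 2*((7 - 6*k)*(2*k^2 + k - 4) + (k - 4)*(4*k + 1)^2)/(2*k^2 + k - 4)^3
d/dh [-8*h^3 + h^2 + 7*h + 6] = -24*h^2 + 2*h + 7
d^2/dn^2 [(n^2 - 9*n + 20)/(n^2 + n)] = 20*(-n^3 + 6*n^2 + 6*n + 2)/(n^3*(n^3 + 3*n^2 + 3*n + 1))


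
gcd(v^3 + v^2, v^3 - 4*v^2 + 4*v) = v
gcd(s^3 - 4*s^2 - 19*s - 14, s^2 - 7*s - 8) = s + 1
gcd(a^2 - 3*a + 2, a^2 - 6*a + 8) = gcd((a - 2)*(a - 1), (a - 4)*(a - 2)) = a - 2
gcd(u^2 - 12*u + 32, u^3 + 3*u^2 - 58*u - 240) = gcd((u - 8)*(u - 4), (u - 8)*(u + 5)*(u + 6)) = u - 8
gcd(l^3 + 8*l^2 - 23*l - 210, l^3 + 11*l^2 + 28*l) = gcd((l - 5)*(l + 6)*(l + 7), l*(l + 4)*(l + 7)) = l + 7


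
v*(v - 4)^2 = v^3 - 8*v^2 + 16*v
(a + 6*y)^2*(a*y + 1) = a^3*y + 12*a^2*y^2 + a^2 + 36*a*y^3 + 12*a*y + 36*y^2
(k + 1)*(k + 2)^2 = k^3 + 5*k^2 + 8*k + 4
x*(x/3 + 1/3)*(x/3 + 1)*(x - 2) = x^4/9 + 2*x^3/9 - 5*x^2/9 - 2*x/3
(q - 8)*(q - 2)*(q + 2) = q^3 - 8*q^2 - 4*q + 32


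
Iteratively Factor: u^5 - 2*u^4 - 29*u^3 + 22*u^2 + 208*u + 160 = (u + 2)*(u^4 - 4*u^3 - 21*u^2 + 64*u + 80) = (u - 4)*(u + 2)*(u^3 - 21*u - 20) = (u - 5)*(u - 4)*(u + 2)*(u^2 + 5*u + 4) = (u - 5)*(u - 4)*(u + 2)*(u + 4)*(u + 1)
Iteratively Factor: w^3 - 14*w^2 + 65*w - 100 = (w - 5)*(w^2 - 9*w + 20) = (w - 5)*(w - 4)*(w - 5)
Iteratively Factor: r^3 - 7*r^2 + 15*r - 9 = (r - 3)*(r^2 - 4*r + 3) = (r - 3)^2*(r - 1)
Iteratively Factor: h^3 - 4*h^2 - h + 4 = (h - 1)*(h^2 - 3*h - 4) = (h - 4)*(h - 1)*(h + 1)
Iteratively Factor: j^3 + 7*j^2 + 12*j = (j + 3)*(j^2 + 4*j) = j*(j + 3)*(j + 4)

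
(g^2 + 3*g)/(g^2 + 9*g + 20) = g*(g + 3)/(g^2 + 9*g + 20)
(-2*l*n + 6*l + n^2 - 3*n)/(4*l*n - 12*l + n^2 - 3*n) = (-2*l + n)/(4*l + n)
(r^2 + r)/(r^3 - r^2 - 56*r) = (r + 1)/(r^2 - r - 56)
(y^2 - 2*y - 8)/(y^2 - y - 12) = (y + 2)/(y + 3)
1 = 1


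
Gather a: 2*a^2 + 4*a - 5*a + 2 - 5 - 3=2*a^2 - a - 6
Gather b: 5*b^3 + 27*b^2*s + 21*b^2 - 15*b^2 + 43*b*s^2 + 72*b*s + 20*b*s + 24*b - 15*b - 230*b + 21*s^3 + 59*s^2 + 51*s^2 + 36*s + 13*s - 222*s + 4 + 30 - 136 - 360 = 5*b^3 + b^2*(27*s + 6) + b*(43*s^2 + 92*s - 221) + 21*s^3 + 110*s^2 - 173*s - 462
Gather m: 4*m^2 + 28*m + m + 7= 4*m^2 + 29*m + 7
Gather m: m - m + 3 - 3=0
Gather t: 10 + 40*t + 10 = 40*t + 20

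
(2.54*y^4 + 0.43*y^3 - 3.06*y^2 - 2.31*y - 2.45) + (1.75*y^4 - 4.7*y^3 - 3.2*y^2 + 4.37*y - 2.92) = 4.29*y^4 - 4.27*y^3 - 6.26*y^2 + 2.06*y - 5.37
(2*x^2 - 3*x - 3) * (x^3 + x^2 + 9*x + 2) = 2*x^5 - x^4 + 12*x^3 - 26*x^2 - 33*x - 6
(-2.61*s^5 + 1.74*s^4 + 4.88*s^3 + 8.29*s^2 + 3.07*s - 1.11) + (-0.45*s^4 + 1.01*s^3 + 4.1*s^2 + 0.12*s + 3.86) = -2.61*s^5 + 1.29*s^4 + 5.89*s^3 + 12.39*s^2 + 3.19*s + 2.75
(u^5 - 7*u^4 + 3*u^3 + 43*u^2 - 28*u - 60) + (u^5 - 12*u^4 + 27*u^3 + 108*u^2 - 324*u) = 2*u^5 - 19*u^4 + 30*u^3 + 151*u^2 - 352*u - 60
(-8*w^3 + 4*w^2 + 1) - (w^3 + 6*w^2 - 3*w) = -9*w^3 - 2*w^2 + 3*w + 1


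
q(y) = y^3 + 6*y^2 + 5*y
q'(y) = 3*y^2 + 12*y + 5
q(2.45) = 62.97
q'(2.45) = 52.41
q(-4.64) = 6.08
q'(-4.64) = 13.91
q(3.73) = 154.02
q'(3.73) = 91.50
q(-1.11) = 0.47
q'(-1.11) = -4.62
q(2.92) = 90.66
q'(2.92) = 65.62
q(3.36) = 122.47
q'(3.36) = 79.19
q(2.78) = 81.76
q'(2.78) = 61.55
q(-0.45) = -1.13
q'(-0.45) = 0.21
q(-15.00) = -2100.00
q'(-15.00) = 500.00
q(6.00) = 462.00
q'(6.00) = 185.00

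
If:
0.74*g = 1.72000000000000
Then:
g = 2.32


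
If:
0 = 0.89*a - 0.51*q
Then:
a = 0.573033707865168*q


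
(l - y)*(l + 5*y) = l^2 + 4*l*y - 5*y^2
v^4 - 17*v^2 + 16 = (v - 4)*(v - 1)*(v + 1)*(v + 4)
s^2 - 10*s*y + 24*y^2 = (s - 6*y)*(s - 4*y)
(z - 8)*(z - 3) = z^2 - 11*z + 24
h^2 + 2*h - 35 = (h - 5)*(h + 7)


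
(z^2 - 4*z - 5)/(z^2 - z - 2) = (z - 5)/(z - 2)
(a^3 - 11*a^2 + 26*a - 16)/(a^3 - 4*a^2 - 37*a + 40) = (a - 2)/(a + 5)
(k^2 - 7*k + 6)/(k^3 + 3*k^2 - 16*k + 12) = (k - 6)/(k^2 + 4*k - 12)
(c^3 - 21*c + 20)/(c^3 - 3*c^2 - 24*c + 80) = (c - 1)/(c - 4)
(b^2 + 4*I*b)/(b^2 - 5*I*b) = (b + 4*I)/(b - 5*I)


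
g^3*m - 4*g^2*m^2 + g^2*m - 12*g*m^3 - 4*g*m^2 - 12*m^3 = (g - 6*m)*(g + 2*m)*(g*m + m)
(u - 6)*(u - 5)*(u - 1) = u^3 - 12*u^2 + 41*u - 30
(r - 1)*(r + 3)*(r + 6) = r^3 + 8*r^2 + 9*r - 18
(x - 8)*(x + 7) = x^2 - x - 56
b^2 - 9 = (b - 3)*(b + 3)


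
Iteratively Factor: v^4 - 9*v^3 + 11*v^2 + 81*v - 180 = (v + 3)*(v^3 - 12*v^2 + 47*v - 60) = (v - 5)*(v + 3)*(v^2 - 7*v + 12) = (v - 5)*(v - 4)*(v + 3)*(v - 3)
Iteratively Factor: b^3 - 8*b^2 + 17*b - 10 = (b - 5)*(b^2 - 3*b + 2) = (b - 5)*(b - 1)*(b - 2)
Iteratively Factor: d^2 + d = (d + 1)*(d)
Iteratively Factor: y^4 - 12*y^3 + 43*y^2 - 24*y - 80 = (y + 1)*(y^3 - 13*y^2 + 56*y - 80) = (y - 4)*(y + 1)*(y^2 - 9*y + 20) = (y - 4)^2*(y + 1)*(y - 5)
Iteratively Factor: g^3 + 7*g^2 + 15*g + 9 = (g + 3)*(g^2 + 4*g + 3) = (g + 3)^2*(g + 1)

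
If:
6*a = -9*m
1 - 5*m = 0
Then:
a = -3/10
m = 1/5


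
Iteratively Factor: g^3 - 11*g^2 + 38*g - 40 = (g - 2)*(g^2 - 9*g + 20) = (g - 5)*(g - 2)*(g - 4)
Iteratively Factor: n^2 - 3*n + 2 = (n - 2)*(n - 1)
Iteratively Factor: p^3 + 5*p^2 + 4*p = (p + 4)*(p^2 + p) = p*(p + 4)*(p + 1)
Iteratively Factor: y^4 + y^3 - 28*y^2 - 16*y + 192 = (y + 4)*(y^3 - 3*y^2 - 16*y + 48) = (y + 4)^2*(y^2 - 7*y + 12) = (y - 3)*(y + 4)^2*(y - 4)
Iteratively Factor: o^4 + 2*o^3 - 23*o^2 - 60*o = (o - 5)*(o^3 + 7*o^2 + 12*o) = o*(o - 5)*(o^2 + 7*o + 12) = o*(o - 5)*(o + 3)*(o + 4)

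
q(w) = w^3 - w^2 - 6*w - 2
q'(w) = 3*w^2 - 2*w - 6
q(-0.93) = 1.91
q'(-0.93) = -1.55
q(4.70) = 51.53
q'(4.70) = 50.87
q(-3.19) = -25.50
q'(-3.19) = 30.91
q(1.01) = -8.05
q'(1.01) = -4.96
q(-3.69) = -43.72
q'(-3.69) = 42.23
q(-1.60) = 0.94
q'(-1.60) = 4.88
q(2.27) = -9.08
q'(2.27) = 4.92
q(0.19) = -3.17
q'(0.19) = -6.27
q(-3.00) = -20.00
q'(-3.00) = 27.00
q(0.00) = -2.00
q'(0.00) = -6.00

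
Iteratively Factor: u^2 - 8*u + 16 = (u - 4)*(u - 4)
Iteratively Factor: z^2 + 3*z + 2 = (z + 2)*(z + 1)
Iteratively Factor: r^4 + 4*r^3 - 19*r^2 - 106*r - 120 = (r + 2)*(r^3 + 2*r^2 - 23*r - 60) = (r + 2)*(r + 4)*(r^2 - 2*r - 15) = (r + 2)*(r + 3)*(r + 4)*(r - 5)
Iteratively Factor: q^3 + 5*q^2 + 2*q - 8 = (q - 1)*(q^2 + 6*q + 8) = (q - 1)*(q + 2)*(q + 4)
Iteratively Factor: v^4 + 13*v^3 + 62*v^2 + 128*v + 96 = (v + 4)*(v^3 + 9*v^2 + 26*v + 24) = (v + 2)*(v + 4)*(v^2 + 7*v + 12) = (v + 2)*(v + 3)*(v + 4)*(v + 4)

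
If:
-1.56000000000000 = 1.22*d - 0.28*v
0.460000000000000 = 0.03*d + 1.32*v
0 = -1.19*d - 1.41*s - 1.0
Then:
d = -1.19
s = 0.30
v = 0.38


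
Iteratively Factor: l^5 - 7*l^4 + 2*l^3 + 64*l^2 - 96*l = (l - 4)*(l^4 - 3*l^3 - 10*l^2 + 24*l) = (l - 4)*(l + 3)*(l^3 - 6*l^2 + 8*l) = l*(l - 4)*(l + 3)*(l^2 - 6*l + 8) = l*(l - 4)^2*(l + 3)*(l - 2)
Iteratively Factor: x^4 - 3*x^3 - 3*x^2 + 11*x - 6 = (x + 2)*(x^3 - 5*x^2 + 7*x - 3) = (x - 1)*(x + 2)*(x^2 - 4*x + 3) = (x - 1)^2*(x + 2)*(x - 3)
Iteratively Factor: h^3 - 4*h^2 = (h)*(h^2 - 4*h) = h*(h - 4)*(h)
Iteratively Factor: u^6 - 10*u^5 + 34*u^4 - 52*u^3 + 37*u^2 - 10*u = (u - 5)*(u^5 - 5*u^4 + 9*u^3 - 7*u^2 + 2*u) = (u - 5)*(u - 1)*(u^4 - 4*u^3 + 5*u^2 - 2*u) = (u - 5)*(u - 1)^2*(u^3 - 3*u^2 + 2*u) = (u - 5)*(u - 2)*(u - 1)^2*(u^2 - u) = u*(u - 5)*(u - 2)*(u - 1)^2*(u - 1)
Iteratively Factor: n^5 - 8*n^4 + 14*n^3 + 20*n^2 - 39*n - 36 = (n - 3)*(n^4 - 5*n^3 - n^2 + 17*n + 12) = (n - 3)^2*(n^3 - 2*n^2 - 7*n - 4) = (n - 3)^2*(n + 1)*(n^2 - 3*n - 4) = (n - 3)^2*(n + 1)^2*(n - 4)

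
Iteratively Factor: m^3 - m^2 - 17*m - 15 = (m + 3)*(m^2 - 4*m - 5) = (m - 5)*(m + 3)*(m + 1)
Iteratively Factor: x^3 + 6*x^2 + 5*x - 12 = (x + 4)*(x^2 + 2*x - 3) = (x - 1)*(x + 4)*(x + 3)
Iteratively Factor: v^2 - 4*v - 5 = (v - 5)*(v + 1)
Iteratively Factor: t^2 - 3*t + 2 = (t - 2)*(t - 1)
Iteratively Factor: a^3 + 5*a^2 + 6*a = (a + 3)*(a^2 + 2*a) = (a + 2)*(a + 3)*(a)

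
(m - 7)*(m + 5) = m^2 - 2*m - 35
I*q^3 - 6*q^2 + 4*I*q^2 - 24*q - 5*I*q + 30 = (q + 5)*(q + 6*I)*(I*q - I)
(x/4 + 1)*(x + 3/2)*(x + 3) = x^3/4 + 17*x^2/8 + 45*x/8 + 9/2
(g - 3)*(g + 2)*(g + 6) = g^3 + 5*g^2 - 12*g - 36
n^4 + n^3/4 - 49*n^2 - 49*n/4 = n*(n - 7)*(n + 1/4)*(n + 7)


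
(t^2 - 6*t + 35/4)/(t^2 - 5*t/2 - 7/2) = (t - 5/2)/(t + 1)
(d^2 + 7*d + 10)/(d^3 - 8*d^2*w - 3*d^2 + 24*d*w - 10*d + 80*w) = (-d - 5)/(-d^2 + 8*d*w + 5*d - 40*w)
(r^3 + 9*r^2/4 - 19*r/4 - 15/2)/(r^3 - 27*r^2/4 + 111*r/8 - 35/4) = 2*(4*r^2 + 17*r + 15)/(8*r^2 - 38*r + 35)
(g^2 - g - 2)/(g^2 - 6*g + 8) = (g + 1)/(g - 4)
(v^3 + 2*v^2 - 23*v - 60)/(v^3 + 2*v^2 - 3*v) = (v^2 - v - 20)/(v*(v - 1))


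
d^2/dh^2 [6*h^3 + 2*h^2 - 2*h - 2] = 36*h + 4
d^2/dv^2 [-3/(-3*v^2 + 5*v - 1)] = 6*(-9*v^2 + 15*v + (6*v - 5)^2 - 3)/(3*v^2 - 5*v + 1)^3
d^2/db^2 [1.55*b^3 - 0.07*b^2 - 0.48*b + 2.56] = 9.3*b - 0.14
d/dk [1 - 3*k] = -3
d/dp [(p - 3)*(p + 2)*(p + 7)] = 3*p^2 + 12*p - 13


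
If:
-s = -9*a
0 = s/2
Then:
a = 0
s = 0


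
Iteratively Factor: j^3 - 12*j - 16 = (j + 2)*(j^2 - 2*j - 8) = (j + 2)^2*(j - 4)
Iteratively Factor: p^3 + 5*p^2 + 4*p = (p + 4)*(p^2 + p) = p*(p + 4)*(p + 1)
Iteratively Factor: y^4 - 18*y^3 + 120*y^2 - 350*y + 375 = (y - 5)*(y^3 - 13*y^2 + 55*y - 75) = (y - 5)^2*(y^2 - 8*y + 15) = (y - 5)^2*(y - 3)*(y - 5)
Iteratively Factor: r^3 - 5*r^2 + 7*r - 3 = (r - 1)*(r^2 - 4*r + 3) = (r - 3)*(r - 1)*(r - 1)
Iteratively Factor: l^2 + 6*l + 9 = (l + 3)*(l + 3)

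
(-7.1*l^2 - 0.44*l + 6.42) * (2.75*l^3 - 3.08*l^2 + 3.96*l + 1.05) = -19.525*l^5 + 20.658*l^4 - 9.1058*l^3 - 28.971*l^2 + 24.9612*l + 6.741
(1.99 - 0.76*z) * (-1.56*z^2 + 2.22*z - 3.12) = 1.1856*z^3 - 4.7916*z^2 + 6.789*z - 6.2088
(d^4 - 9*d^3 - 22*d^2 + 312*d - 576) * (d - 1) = d^5 - 10*d^4 - 13*d^3 + 334*d^2 - 888*d + 576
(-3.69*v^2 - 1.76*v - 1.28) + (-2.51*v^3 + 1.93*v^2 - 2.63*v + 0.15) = -2.51*v^3 - 1.76*v^2 - 4.39*v - 1.13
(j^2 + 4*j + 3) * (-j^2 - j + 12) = -j^4 - 5*j^3 + 5*j^2 + 45*j + 36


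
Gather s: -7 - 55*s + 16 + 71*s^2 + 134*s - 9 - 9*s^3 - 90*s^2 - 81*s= -9*s^3 - 19*s^2 - 2*s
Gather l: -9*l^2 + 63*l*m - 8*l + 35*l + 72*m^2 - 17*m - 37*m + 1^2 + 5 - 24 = -9*l^2 + l*(63*m + 27) + 72*m^2 - 54*m - 18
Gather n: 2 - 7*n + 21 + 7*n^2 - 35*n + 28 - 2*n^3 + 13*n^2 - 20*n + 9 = -2*n^3 + 20*n^2 - 62*n + 60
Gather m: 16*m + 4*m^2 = 4*m^2 + 16*m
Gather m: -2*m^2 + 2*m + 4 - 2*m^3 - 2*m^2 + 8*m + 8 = -2*m^3 - 4*m^2 + 10*m + 12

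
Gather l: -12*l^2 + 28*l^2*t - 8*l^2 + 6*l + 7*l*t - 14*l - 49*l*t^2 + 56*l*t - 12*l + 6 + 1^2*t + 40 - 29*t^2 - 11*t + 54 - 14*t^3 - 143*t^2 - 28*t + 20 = l^2*(28*t - 20) + l*(-49*t^2 + 63*t - 20) - 14*t^3 - 172*t^2 - 38*t + 120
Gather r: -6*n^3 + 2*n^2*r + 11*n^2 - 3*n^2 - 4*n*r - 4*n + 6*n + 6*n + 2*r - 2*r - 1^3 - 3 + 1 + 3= -6*n^3 + 8*n^2 + 8*n + r*(2*n^2 - 4*n)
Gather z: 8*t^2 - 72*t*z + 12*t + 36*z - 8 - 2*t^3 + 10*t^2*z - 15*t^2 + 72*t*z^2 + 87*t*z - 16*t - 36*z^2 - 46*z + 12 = -2*t^3 - 7*t^2 - 4*t + z^2*(72*t - 36) + z*(10*t^2 + 15*t - 10) + 4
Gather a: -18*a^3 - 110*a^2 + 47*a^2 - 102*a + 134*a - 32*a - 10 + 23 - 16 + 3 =-18*a^3 - 63*a^2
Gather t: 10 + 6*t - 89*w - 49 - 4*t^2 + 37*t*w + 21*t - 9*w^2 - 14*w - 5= -4*t^2 + t*(37*w + 27) - 9*w^2 - 103*w - 44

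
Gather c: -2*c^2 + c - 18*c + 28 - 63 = -2*c^2 - 17*c - 35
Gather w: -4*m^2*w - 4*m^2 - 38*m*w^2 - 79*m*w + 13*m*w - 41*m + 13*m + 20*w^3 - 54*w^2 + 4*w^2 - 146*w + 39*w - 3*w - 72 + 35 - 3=-4*m^2 - 28*m + 20*w^3 + w^2*(-38*m - 50) + w*(-4*m^2 - 66*m - 110) - 40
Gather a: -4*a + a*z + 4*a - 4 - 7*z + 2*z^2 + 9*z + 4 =a*z + 2*z^2 + 2*z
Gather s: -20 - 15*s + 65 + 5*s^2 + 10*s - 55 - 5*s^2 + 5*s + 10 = 0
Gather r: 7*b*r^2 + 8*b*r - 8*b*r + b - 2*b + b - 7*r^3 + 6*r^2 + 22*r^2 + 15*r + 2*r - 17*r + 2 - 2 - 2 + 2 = -7*r^3 + r^2*(7*b + 28)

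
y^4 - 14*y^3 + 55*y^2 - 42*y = y*(y - 7)*(y - 6)*(y - 1)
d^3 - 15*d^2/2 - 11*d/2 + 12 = (d - 8)*(d - 1)*(d + 3/2)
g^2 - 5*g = g*(g - 5)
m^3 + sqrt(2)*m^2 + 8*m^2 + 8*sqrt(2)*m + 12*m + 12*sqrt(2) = (m + 2)*(m + 6)*(m + sqrt(2))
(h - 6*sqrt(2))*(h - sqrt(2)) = h^2 - 7*sqrt(2)*h + 12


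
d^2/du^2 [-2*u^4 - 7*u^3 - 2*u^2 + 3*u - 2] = -24*u^2 - 42*u - 4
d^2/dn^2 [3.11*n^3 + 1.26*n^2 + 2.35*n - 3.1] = 18.66*n + 2.52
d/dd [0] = 0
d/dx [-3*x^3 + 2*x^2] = x*(4 - 9*x)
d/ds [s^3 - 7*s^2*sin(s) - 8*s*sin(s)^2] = -7*s^2*cos(s) + 3*s^2 - 14*s*sin(s) - 8*s*sin(2*s) - 8*sin(s)^2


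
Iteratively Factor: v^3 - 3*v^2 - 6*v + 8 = (v + 2)*(v^2 - 5*v + 4) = (v - 1)*(v + 2)*(v - 4)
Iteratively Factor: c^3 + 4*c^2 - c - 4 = (c + 4)*(c^2 - 1) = (c - 1)*(c + 4)*(c + 1)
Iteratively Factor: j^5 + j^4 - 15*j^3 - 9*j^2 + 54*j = (j + 3)*(j^4 - 2*j^3 - 9*j^2 + 18*j) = (j + 3)^2*(j^3 - 5*j^2 + 6*j) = (j - 3)*(j + 3)^2*(j^2 - 2*j) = j*(j - 3)*(j + 3)^2*(j - 2)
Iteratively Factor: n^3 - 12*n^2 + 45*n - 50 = (n - 2)*(n^2 - 10*n + 25) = (n - 5)*(n - 2)*(n - 5)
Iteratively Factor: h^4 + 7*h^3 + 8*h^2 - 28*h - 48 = (h + 4)*(h^3 + 3*h^2 - 4*h - 12) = (h + 3)*(h + 4)*(h^2 - 4) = (h - 2)*(h + 3)*(h + 4)*(h + 2)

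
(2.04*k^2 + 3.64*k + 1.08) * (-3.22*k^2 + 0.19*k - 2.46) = -6.5688*k^4 - 11.3332*k^3 - 7.8044*k^2 - 8.7492*k - 2.6568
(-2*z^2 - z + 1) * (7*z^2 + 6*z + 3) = -14*z^4 - 19*z^3 - 5*z^2 + 3*z + 3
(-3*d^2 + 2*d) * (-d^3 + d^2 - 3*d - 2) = 3*d^5 - 5*d^4 + 11*d^3 - 4*d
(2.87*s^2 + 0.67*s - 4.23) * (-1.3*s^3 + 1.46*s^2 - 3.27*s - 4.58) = -3.731*s^5 + 3.3192*s^4 - 2.9077*s^3 - 21.5113*s^2 + 10.7635*s + 19.3734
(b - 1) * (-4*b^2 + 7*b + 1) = -4*b^3 + 11*b^2 - 6*b - 1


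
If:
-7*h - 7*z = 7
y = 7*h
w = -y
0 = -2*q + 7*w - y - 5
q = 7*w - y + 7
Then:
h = 19/56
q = -12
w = -19/8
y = 19/8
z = -75/56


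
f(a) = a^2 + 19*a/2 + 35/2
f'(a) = 2*a + 19/2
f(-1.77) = 3.82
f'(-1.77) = 5.96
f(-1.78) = 3.76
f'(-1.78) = 5.94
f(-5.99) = -3.52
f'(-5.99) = -2.48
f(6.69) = 125.81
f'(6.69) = 22.88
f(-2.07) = 2.12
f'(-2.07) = 5.36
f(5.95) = 109.43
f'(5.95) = 21.40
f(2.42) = 46.35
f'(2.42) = 14.34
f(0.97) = 27.66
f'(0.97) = 11.44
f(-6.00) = -3.50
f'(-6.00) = -2.50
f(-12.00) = 47.50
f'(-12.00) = -14.50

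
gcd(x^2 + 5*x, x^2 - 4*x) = x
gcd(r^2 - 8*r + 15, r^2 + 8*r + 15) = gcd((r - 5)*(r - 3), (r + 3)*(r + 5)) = 1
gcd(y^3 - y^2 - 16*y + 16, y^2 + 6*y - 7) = y - 1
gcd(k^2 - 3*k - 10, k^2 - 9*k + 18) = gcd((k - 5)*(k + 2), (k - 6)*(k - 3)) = 1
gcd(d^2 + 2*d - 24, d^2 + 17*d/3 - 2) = d + 6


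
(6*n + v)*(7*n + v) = 42*n^2 + 13*n*v + v^2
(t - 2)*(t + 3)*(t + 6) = t^3 + 7*t^2 - 36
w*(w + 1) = w^2 + w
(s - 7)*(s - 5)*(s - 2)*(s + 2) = s^4 - 12*s^3 + 31*s^2 + 48*s - 140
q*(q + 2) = q^2 + 2*q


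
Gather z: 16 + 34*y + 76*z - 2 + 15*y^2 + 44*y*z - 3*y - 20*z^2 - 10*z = 15*y^2 + 31*y - 20*z^2 + z*(44*y + 66) + 14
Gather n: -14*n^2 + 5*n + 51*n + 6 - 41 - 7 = -14*n^2 + 56*n - 42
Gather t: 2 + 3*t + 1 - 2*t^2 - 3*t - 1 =2 - 2*t^2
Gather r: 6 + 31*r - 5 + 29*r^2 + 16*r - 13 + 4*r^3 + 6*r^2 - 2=4*r^3 + 35*r^2 + 47*r - 14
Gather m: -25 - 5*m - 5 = -5*m - 30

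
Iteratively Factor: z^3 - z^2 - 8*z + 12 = (z - 2)*(z^2 + z - 6) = (z - 2)^2*(z + 3)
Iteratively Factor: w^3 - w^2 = (w - 1)*(w^2) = w*(w - 1)*(w)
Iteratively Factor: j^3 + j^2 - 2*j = (j)*(j^2 + j - 2) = j*(j + 2)*(j - 1)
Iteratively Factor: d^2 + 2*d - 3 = (d + 3)*(d - 1)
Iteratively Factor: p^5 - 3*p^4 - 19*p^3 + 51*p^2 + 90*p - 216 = (p - 2)*(p^4 - p^3 - 21*p^2 + 9*p + 108) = (p - 2)*(p + 3)*(p^3 - 4*p^2 - 9*p + 36) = (p - 2)*(p + 3)^2*(p^2 - 7*p + 12) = (p - 3)*(p - 2)*(p + 3)^2*(p - 4)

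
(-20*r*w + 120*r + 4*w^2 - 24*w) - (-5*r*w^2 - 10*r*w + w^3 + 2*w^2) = 5*r*w^2 - 10*r*w + 120*r - w^3 + 2*w^2 - 24*w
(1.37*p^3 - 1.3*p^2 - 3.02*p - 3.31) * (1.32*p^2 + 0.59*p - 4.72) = 1.8084*p^5 - 0.9077*p^4 - 11.2198*p^3 - 0.0149999999999997*p^2 + 12.3015*p + 15.6232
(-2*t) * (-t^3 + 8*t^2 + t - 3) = 2*t^4 - 16*t^3 - 2*t^2 + 6*t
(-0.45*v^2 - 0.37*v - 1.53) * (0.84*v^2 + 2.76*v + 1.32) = -0.378*v^4 - 1.5528*v^3 - 2.9004*v^2 - 4.7112*v - 2.0196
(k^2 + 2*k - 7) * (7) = 7*k^2 + 14*k - 49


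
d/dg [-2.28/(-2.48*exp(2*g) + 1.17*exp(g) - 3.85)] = (2.6676 - 11.3088*exp(g))*exp(g)/(2.48*exp(2*g) - 1.17*exp(g) + 3.85)^2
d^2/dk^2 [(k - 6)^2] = 2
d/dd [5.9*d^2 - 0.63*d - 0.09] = 11.8*d - 0.63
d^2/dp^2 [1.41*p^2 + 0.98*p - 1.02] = 2.82000000000000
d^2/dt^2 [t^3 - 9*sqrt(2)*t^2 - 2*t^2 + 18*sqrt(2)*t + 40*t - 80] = 6*t - 18*sqrt(2) - 4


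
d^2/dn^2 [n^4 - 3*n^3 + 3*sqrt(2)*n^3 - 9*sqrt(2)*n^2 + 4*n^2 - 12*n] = 12*n^2 - 18*n + 18*sqrt(2)*n - 18*sqrt(2) + 8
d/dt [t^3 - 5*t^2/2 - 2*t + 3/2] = 3*t^2 - 5*t - 2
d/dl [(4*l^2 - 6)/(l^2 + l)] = 2*(2*l^2 + 6*l + 3)/(l^2*(l^2 + 2*l + 1))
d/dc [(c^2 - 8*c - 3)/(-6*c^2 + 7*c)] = (-41*c^2 - 36*c + 21)/(c^2*(36*c^2 - 84*c + 49))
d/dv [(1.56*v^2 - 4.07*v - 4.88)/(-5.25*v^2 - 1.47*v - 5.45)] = (-23.6607*v^2 - 68.244*v + 15.0079)/(27.5625*v^4 + 15.435*v^3 + 59.3859*v^2 + 16.023*v + 29.7025)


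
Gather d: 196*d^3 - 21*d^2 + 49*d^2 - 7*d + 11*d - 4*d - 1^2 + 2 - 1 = 196*d^3 + 28*d^2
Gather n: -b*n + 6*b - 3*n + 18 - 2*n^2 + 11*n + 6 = 6*b - 2*n^2 + n*(8 - b) + 24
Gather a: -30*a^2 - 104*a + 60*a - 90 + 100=-30*a^2 - 44*a + 10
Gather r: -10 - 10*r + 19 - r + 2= 11 - 11*r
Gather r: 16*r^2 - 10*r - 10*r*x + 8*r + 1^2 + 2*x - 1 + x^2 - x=16*r^2 + r*(-10*x - 2) + x^2 + x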